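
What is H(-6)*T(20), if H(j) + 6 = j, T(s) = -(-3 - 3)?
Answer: -72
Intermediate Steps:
T(s) = 6 (T(s) = -1*(-6) = 6)
H(j) = -6 + j
H(-6)*T(20) = (-6 - 6)*6 = -12*6 = -72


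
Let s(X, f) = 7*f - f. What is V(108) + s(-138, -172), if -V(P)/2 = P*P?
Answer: -24360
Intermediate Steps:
s(X, f) = 6*f
V(P) = -2*P² (V(P) = -2*P*P = -2*P²)
V(108) + s(-138, -172) = -2*108² + 6*(-172) = -2*11664 - 1032 = -23328 - 1032 = -24360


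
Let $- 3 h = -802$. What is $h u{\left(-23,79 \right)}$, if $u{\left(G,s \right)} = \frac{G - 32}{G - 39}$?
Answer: $\frac{22055}{93} \approx 237.15$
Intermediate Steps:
$h = \frac{802}{3}$ ($h = \left(- \frac{1}{3}\right) \left(-802\right) = \frac{802}{3} \approx 267.33$)
$u{\left(G,s \right)} = \frac{-32 + G}{-39 + G}$
$h u{\left(-23,79 \right)} = \frac{802 \frac{-32 - 23}{-39 - 23}}{3} = \frac{802 \frac{1}{-62} \left(-55\right)}{3} = \frac{802 \left(\left(- \frac{1}{62}\right) \left(-55\right)\right)}{3} = \frac{802}{3} \cdot \frac{55}{62} = \frac{22055}{93}$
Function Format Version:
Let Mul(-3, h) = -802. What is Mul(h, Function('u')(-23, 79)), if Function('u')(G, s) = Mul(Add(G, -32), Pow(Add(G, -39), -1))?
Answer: Rational(22055, 93) ≈ 237.15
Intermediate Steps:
h = Rational(802, 3) (h = Mul(Rational(-1, 3), -802) = Rational(802, 3) ≈ 267.33)
Function('u')(G, s) = Mul(Pow(Add(-39, G), -1), Add(-32, G)) (Function('u')(G, s) = Mul(Add(-32, G), Pow(Add(-39, G), -1)) = Mul(Pow(Add(-39, G), -1), Add(-32, G)))
Mul(h, Function('u')(-23, 79)) = Mul(Rational(802, 3), Mul(Pow(Add(-39, -23), -1), Add(-32, -23))) = Mul(Rational(802, 3), Mul(Pow(-62, -1), -55)) = Mul(Rational(802, 3), Mul(Rational(-1, 62), -55)) = Mul(Rational(802, 3), Rational(55, 62)) = Rational(22055, 93)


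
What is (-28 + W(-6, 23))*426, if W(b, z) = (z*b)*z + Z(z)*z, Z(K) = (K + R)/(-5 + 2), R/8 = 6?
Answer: -1595938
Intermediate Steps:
R = 48 (R = 8*6 = 48)
Z(K) = -16 - K/3 (Z(K) = (K + 48)/(-5 + 2) = (48 + K)/(-3) = (48 + K)*(-1/3) = -16 - K/3)
W(b, z) = b*z**2 + z*(-16 - z/3) (W(b, z) = (z*b)*z + (-16 - z/3)*z = (b*z)*z + z*(-16 - z/3) = b*z**2 + z*(-16 - z/3))
(-28 + W(-6, 23))*426 = (-28 + (1/3)*23*(-48 - 1*23 + 3*(-6)*23))*426 = (-28 + (1/3)*23*(-48 - 23 - 414))*426 = (-28 + (1/3)*23*(-485))*426 = (-28 - 11155/3)*426 = -11239/3*426 = -1595938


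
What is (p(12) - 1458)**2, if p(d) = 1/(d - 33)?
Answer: 937523161/441 ≈ 2.1259e+6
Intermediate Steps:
p(d) = 1/(-33 + d)
(p(12) - 1458)**2 = (1/(-33 + 12) - 1458)**2 = (1/(-21) - 1458)**2 = (-1/21 - 1458)**2 = (-30619/21)**2 = 937523161/441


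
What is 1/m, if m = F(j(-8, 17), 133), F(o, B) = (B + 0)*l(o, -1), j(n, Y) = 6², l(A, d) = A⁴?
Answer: 1/223388928 ≈ 4.4765e-9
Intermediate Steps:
j(n, Y) = 36
F(o, B) = B*o⁴ (F(o, B) = (B + 0)*o⁴ = B*o⁴)
m = 223388928 (m = 133*36⁴ = 133*1679616 = 223388928)
1/m = 1/223388928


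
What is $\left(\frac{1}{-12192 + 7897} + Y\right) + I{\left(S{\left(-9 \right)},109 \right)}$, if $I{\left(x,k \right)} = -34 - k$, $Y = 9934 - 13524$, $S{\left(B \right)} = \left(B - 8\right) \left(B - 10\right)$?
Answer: $- \frac{16033236}{4295} \approx -3733.0$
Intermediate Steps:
$S{\left(B \right)} = \left(-10 + B\right) \left(-8 + B\right)$ ($S{\left(B \right)} = \left(-8 + B\right) \left(-10 + B\right) = \left(-10 + B\right) \left(-8 + B\right)$)
$Y = -3590$
$\left(\frac{1}{-12192 + 7897} + Y\right) + I{\left(S{\left(-9 \right)},109 \right)} = \left(\frac{1}{-12192 + 7897} - 3590\right) - 143 = \left(\frac{1}{-4295} - 3590\right) - 143 = \left(- \frac{1}{4295} - 3590\right) - 143 = - \frac{15419051}{4295} - 143 = - \frac{16033236}{4295}$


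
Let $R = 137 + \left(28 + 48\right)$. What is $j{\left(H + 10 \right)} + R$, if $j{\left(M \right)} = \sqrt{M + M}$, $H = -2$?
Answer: $217$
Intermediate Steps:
$R = 213$ ($R = 137 + 76 = 213$)
$j{\left(M \right)} = \sqrt{2} \sqrt{M}$ ($j{\left(M \right)} = \sqrt{2 M} = \sqrt{2} \sqrt{M}$)
$j{\left(H + 10 \right)} + R = \sqrt{2} \sqrt{-2 + 10} + 213 = \sqrt{2} \sqrt{8} + 213 = \sqrt{2} \cdot 2 \sqrt{2} + 213 = 4 + 213 = 217$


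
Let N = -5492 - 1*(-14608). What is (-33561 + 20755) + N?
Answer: -3690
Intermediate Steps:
N = 9116 (N = -5492 + 14608 = 9116)
(-33561 + 20755) + N = (-33561 + 20755) + 9116 = -12806 + 9116 = -3690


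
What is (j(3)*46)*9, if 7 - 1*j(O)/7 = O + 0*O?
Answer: 11592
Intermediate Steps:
j(O) = 49 - 7*O (j(O) = 49 - 7*(O + 0*O) = 49 - 7*(O + 0) = 49 - 7*O)
(j(3)*46)*9 = ((49 - 7*3)*46)*9 = ((49 - 21)*46)*9 = (28*46)*9 = 1288*9 = 11592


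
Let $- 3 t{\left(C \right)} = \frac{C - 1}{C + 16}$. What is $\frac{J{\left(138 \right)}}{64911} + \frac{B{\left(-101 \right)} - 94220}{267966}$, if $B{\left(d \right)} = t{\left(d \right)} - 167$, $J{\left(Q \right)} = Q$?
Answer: $- \frac{10149668689}{28989901710} \approx -0.35011$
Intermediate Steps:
$t{\left(C \right)} = - \frac{-1 + C}{3 \left(16 + C\right)}$ ($t{\left(C \right)} = - \frac{\left(C - 1\right) \frac{1}{C + 16}}{3} = - \frac{\left(-1 + C\right) \frac{1}{16 + C}}{3} = - \frac{\frac{1}{16 + C} \left(-1 + C\right)}{3} = - \frac{-1 + C}{3 \left(16 + C\right)}$)
$B{\left(d \right)} = -167 + \frac{1 - d}{3 \left(16 + d\right)}$ ($B{\left(d \right)} = \frac{1 - d}{3 \left(16 + d\right)} - 167 = -167 + \frac{1 - d}{3 \left(16 + d\right)}$)
$\frac{J{\left(138 \right)}}{64911} + \frac{B{\left(-101 \right)} - 94220}{267966} = \frac{138}{64911} + \frac{\frac{-8015 - -50702}{3 \left(16 - 101\right)} - 94220}{267966} = 138 \cdot \frac{1}{64911} + \left(\frac{-8015 + 50702}{3 \left(-85\right)} - 94220\right) \frac{1}{267966} = \frac{46}{21637} + \left(\frac{1}{3} \left(- \frac{1}{85}\right) 42687 - 94220\right) \frac{1}{267966} = \frac{46}{21637} + \left(- \frac{837}{5} - 94220\right) \frac{1}{267966} = \frac{46}{21637} - \frac{471937}{1339830} = - \frac{10149668689}{28989901710}$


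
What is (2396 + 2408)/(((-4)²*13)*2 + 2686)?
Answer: 2402/1551 ≈ 1.5487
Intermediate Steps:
(2396 + 2408)/(((-4)²*13)*2 + 2686) = 4804/((16*13)*2 + 2686) = 4804/(208*2 + 2686) = 4804/(416 + 2686) = 4804/3102 = 4804*(1/3102) = 2402/1551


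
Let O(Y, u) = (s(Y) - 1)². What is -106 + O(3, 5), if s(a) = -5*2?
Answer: 15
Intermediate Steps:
s(a) = -10
O(Y, u) = 121 (O(Y, u) = (-10 - 1)² = (-11)² = 121)
-106 + O(3, 5) = -106 + 121 = 15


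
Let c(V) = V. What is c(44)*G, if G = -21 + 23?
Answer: 88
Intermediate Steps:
G = 2
c(44)*G = 44*2 = 88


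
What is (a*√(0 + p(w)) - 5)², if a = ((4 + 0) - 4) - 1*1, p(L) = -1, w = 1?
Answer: (5 + I)² ≈ 24.0 + 10.0*I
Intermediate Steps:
a = -1 (a = (4 - 4) - 1 = 0 - 1 = -1)
(a*√(0 + p(w)) - 5)² = (-√(0 - 1) - 5)² = (-√(-1) - 5)² = (-I - 5)² = (-5 - I)²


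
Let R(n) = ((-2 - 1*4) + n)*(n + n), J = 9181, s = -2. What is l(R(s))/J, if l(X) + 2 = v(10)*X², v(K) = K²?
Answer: 102398/9181 ≈ 11.153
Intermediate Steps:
R(n) = 2*n*(-6 + n) (R(n) = ((-2 - 4) + n)*(2*n) = (-6 + n)*(2*n) = 2*n*(-6 + n))
l(X) = -2 + 100*X² (l(X) = -2 + 10²*X² = -2 + 100*X²)
l(R(s))/J = (-2 + 100*(2*(-2)*(-6 - 2))²)/9181 = (-2 + 100*(2*(-2)*(-8))²)*(1/9181) = (-2 + 100*32²)*(1/9181) = (-2 + 100*1024)*(1/9181) = (-2 + 102400)*(1/9181) = 102398*(1/9181) = 102398/9181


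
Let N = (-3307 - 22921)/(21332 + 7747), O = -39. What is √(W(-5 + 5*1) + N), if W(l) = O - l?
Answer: I*√416550931/3231 ≈ 6.3168*I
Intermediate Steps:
W(l) = -39 - l
N = -26228/29079 ≈ -0.90196
√(W(-5 + 5*1) + N) = √((-39 - (-5 + 5*1)) - 26228/29079) = √((-39 - (-5 + 5)) - 26228/29079) = √((-39 - 1*0) - 26228/29079) = √((-39 + 0) - 26228/29079) = √(-39 - 26228/29079) = √(-1160309/29079) = I*√416550931/3231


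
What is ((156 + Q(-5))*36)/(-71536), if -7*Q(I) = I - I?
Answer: -351/4471 ≈ -0.078506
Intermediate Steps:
Q(I) = 0 (Q(I) = -(I - I)/7 = -1/7*0 = 0)
((156 + Q(-5))*36)/(-71536) = ((156 + 0)*36)/(-71536) = (156*36)*(-1/71536) = 5616*(-1/71536) = -351/4471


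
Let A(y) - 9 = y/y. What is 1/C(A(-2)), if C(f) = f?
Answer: 1/10 ≈ 0.10000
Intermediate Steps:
A(y) = 10 (A(y) = 9 + y/y = 9 + 1 = 10)
1/C(A(-2)) = 1/10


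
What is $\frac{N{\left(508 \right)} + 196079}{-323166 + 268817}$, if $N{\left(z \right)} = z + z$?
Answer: $- \frac{197095}{54349} \approx -3.6265$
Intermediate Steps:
$N{\left(z \right)} = 2 z$
$\frac{N{\left(508 \right)} + 196079}{-323166 + 268817} = \frac{2 \cdot 508 + 196079}{-323166 + 268817} = \frac{1016 + 196079}{-54349} = 197095 \left(- \frac{1}{54349}\right) = - \frac{197095}{54349}$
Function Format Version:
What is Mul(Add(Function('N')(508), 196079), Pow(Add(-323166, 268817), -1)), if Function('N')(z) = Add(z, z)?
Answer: Rational(-197095, 54349) ≈ -3.6265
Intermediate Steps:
Function('N')(z) = Mul(2, z)
Mul(Add(Function('N')(508), 196079), Pow(Add(-323166, 268817), -1)) = Mul(Add(Mul(2, 508), 196079), Pow(Add(-323166, 268817), -1)) = Mul(Add(1016, 196079), Pow(-54349, -1)) = Mul(197095, Rational(-1, 54349)) = Rational(-197095, 54349)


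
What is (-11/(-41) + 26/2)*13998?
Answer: 7614912/41 ≈ 1.8573e+5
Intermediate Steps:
(-11/(-41) + 26/2)*13998 = (-11*(-1/41) + 26*(½))*13998 = (11/41 + 13)*13998 = (544/41)*13998 = 7614912/41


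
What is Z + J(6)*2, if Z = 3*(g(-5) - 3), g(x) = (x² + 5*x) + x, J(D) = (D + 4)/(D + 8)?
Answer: -158/7 ≈ -22.571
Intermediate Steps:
J(D) = (4 + D)/(8 + D)
g(x) = x² + 6*x
Z = -24 (Z = 3*(-5*(6 - 5) - 3) = 3*(-5*1 - 3) = 3*(-5 - 3) = 3*(-8) = -24)
Z + J(6)*2 = -24 + ((4 + 6)/(8 + 6))*2 = -24 + (10/14)*2 = -24 + ((1/14)*10)*2 = -24 + (5/7)*2 = -24 + 10/7 = -158/7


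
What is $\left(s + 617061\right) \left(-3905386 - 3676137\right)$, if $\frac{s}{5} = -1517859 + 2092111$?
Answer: $-26446785892883$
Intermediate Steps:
$s = 2871260$ ($s = 5 \left(-1517859 + 2092111\right) = 5 \cdot 574252 = 2871260$)
$\left(s + 617061\right) \left(-3905386 - 3676137\right) = \left(2871260 + 617061\right) \left(-3905386 - 3676137\right) = 3488321 \left(-7581523\right) = -26446785892883$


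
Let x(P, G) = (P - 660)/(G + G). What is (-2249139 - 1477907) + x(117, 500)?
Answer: -3727046543/1000 ≈ -3.7270e+6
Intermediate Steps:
x(P, G) = (-660 + P)/(2*G) (x(P, G) = (-660 + P)/((2*G)) = (-660 + P)*(1/(2*G)) = (-660 + P)/(2*G))
(-2249139 - 1477907) + x(117, 500) = (-2249139 - 1477907) + (½)*(-660 + 117)/500 = -3727046 + (½)*(1/500)*(-543) = -3727046 - 543/1000 = -3727046543/1000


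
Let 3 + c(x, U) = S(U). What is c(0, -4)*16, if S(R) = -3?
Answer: -96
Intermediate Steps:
c(x, U) = -6 (c(x, U) = -3 - 3 = -6)
c(0, -4)*16 = -6*16 = -96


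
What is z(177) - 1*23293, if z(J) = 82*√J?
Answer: -23293 + 82*√177 ≈ -22202.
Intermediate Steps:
z(177) - 1*23293 = 82*√177 - 1*23293 = 82*√177 - 23293 = -23293 + 82*√177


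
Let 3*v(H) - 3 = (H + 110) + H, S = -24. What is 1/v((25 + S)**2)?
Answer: 3/115 ≈ 0.026087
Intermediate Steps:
v(H) = 113/3 + 2*H/3 (v(H) = 1 + ((H + 110) + H)/3 = 1 + ((110 + H) + H)/3 = 1 + (110 + 2*H)/3 = 1 + (110/3 + 2*H/3) = 113/3 + 2*H/3)
1/v((25 + S)**2) = 1/(113/3 + 2*(25 - 24)**2/3) = 1/(113/3 + (2/3)*1**2) = 1/(113/3 + (2/3)*1) = 1/(113/3 + 2/3) = 1/(115/3) = 3/115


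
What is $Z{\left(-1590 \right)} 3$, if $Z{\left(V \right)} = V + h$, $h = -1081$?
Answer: $-8013$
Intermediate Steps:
$Z{\left(V \right)} = -1081 + V$ ($Z{\left(V \right)} = V - 1081 = -1081 + V$)
$Z{\left(-1590 \right)} 3 = \left(-1081 - 1590\right) 3 = \left(-2671\right) 3 = -8013$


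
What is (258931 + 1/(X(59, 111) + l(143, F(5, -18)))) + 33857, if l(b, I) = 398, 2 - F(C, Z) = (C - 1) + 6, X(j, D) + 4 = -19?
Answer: 109795501/375 ≈ 2.9279e+5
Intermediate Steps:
X(j, D) = -23 (X(j, D) = -4 - 19 = -23)
F(C, Z) = -3 - C (F(C, Z) = 2 - ((C - 1) + 6) = 2 - ((-1 + C) + 6) = 2 - (5 + C) = 2 + (-5 - C) = -3 - C)
(258931 + 1/(X(59, 111) + l(143, F(5, -18)))) + 33857 = (258931 + 1/(-23 + 398)) + 33857 = (258931 + 1/375) + 33857 = 97099126/375 + 33857 = 109795501/375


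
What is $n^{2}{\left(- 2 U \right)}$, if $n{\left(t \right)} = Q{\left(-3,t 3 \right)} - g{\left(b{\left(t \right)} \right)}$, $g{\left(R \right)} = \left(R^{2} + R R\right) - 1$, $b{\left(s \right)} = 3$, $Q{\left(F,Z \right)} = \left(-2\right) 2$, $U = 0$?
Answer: $441$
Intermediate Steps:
$Q{\left(F,Z \right)} = -4$
$g{\left(R \right)} = -1 + 2 R^{2}$ ($g{\left(R \right)} = \left(R^{2} + R^{2}\right) - 1 = 2 R^{2} - 1 = -1 + 2 R^{2}$)
$n{\left(t \right)} = -21$ ($n{\left(t \right)} = -4 - \left(-1 + 2 \cdot 3^{2}\right) = -4 - \left(-1 + 2 \cdot 9\right) = -4 - \left(-1 + 18\right) = -4 - 17 = -21$)
$n^{2}{\left(- 2 U \right)} = \left(-21\right)^{2} = 441$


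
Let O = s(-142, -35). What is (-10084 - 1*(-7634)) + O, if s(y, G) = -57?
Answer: -2507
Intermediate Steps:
O = -57
(-10084 - 1*(-7634)) + O = (-10084 - 1*(-7634)) - 57 = (-10084 + 7634) - 57 = -2450 - 57 = -2507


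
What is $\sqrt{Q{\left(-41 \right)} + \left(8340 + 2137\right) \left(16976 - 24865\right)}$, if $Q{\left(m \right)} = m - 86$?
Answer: $2 i \sqrt{20663295} \approx 9091.4 i$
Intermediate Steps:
$Q{\left(m \right)} = -86 + m$ ($Q{\left(m \right)} = m - 86 = -86 + m$)
$\sqrt{Q{\left(-41 \right)} + \left(8340 + 2137\right) \left(16976 - 24865\right)} = \sqrt{\left(-86 - 41\right) + \left(8340 + 2137\right) \left(16976 - 24865\right)} = \sqrt{-127 + 10477 \left(-7889\right)} = \sqrt{-127 - 82653053} = \sqrt{-82653180} = 2 i \sqrt{20663295}$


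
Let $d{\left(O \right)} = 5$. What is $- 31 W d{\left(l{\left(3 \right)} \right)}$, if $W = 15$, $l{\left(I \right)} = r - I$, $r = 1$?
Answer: $-2325$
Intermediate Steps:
$l{\left(I \right)} = 1 - I$
$- 31 W d{\left(l{\left(3 \right)} \right)} = \left(-31\right) 15 \cdot 5 = \left(-465\right) 5 = -2325$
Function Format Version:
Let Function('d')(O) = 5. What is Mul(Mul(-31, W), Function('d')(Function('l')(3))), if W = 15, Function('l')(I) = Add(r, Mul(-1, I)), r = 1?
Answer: -2325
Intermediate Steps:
Function('l')(I) = Add(1, Mul(-1, I))
Mul(Mul(-31, W), Function('d')(Function('l')(3))) = Mul(Mul(-31, 15), 5) = Mul(-465, 5) = -2325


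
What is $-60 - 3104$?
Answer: $-3164$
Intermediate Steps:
$-60 - 3104 = -3164$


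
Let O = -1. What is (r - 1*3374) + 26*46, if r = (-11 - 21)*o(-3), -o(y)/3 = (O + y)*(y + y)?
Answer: 126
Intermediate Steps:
o(y) = -6*y*(-1 + y) (o(y) = -3*(-1 + y)*(y + y) = -3*(-1 + y)*2*y = -6*y*(-1 + y))
r = 2304 (r = (-11 - 21)*(6*(-3)*(1 - 1*(-3))) = -192*(-3)*(1 + 3) = -192*(-3)*4 = -32*(-72) = 2304)
(r - 1*3374) + 26*46 = (2304 - 1*3374) + 26*46 = (2304 - 3374) + 1196 = -1070 + 1196 = 126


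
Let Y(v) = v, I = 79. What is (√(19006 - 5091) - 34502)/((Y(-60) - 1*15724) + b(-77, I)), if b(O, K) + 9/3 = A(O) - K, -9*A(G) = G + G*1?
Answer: 155259/71320 - 99*√115/142640 ≈ 2.1695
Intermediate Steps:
A(G) = -2*G/9 (A(G) = -(G + G*1)/9 = -(G + G)/9 = -2*G/9)
b(O, K) = -3 - K - 2*O/9 (b(O, K) = -3 + (-2*O/9 - K) = -3 + (-K - 2*O/9) = -3 - K - 2*O/9)
(√(19006 - 5091) - 34502)/((Y(-60) - 1*15724) + b(-77, I)) = (√(19006 - 5091) - 34502)/((-60 - 1*15724) + (-3 - 1*79 - 2/9*(-77))) = (√13915 - 34502)/((-60 - 15724) + (-3 - 79 + 154/9)) = (11*√115 - 34502)/(-15784 - 584/9) = (-34502 + 11*√115)/(-142640/9) = (-34502 + 11*√115)*(-9/142640) = 155259/71320 - 99*√115/142640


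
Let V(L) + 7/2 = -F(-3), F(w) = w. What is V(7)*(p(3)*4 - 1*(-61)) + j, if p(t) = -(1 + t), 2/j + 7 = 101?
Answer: -2113/94 ≈ -22.479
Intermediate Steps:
j = 1/47 (j = 2/(-7 + 101) = 2/94 = 2*(1/94) = 1/47 ≈ 0.021277)
p(t) = -1 - t
V(L) = -½ (V(L) = -7/2 - 1*(-3) = -7/2 + 3 = -½)
V(7)*(p(3)*4 - 1*(-61)) + j = -((-1 - 1*3)*4 - 1*(-61))/2 + 1/47 = -((-1 - 3)*4 + 61)/2 + 1/47 = -(-4*4 + 61)/2 + 1/47 = -(-16 + 61)/2 + 1/47 = -½*45 + 1/47 = -45/2 + 1/47 = -2113/94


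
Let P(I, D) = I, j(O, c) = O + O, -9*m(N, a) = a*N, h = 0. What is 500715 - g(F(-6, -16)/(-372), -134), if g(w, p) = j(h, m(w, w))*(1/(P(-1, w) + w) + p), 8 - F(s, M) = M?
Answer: 500715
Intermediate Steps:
m(N, a) = -N*a/9 (m(N, a) = -a*N/9 = -N*a/9)
j(O, c) = 2*O
F(s, M) = 8 - M
g(w, p) = 0 (g(w, p) = (2*0)*(1/(-1 + w) + p) = 0*(p + 1/(-1 + w)) = 0)
500715 - g(F(-6, -16)/(-372), -134) = 500715 - 1*0 = 500715 + 0 = 500715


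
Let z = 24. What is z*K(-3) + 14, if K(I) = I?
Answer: -58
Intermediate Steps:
z*K(-3) + 14 = 24*(-3) + 14 = -72 + 14 = -58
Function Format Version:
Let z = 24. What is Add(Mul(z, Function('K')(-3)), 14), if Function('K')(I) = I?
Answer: -58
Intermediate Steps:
Add(Mul(z, Function('K')(-3)), 14) = Add(Mul(24, -3), 14) = Add(-72, 14) = -58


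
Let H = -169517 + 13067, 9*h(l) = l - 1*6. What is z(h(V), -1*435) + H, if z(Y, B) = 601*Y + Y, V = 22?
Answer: -1398418/9 ≈ -1.5538e+5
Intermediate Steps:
h(l) = -⅔ + l/9 (h(l) = (l - 1*6)/9 = (l - 6)/9 = (-6 + l)/9 = -⅔ + l/9)
z(Y, B) = 602*Y
H = -156450
z(h(V), -1*435) + H = 602*(-⅔ + (⅑)*22) - 156450 = 602*(-⅔ + 22/9) - 156450 = 602*(16/9) - 156450 = 9632/9 - 156450 = -1398418/9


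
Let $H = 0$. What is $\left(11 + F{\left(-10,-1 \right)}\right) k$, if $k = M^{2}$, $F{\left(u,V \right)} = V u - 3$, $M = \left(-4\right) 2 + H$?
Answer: $1152$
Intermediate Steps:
$M = -8$ ($M = \left(-4\right) 2 + 0 = -8 + 0 = -8$)
$F{\left(u,V \right)} = -3 + V u$
$k = 64$ ($k = \left(-8\right)^{2} = 64$)
$\left(11 + F{\left(-10,-1 \right)}\right) k = \left(11 - -7\right) 64 = \left(11 + \left(-3 + 10\right)\right) 64 = \left(11 + 7\right) 64 = 18 \cdot 64 = 1152$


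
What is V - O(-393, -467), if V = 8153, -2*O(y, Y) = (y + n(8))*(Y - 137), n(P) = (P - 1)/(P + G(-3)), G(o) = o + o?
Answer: 125782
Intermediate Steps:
G(o) = 2*o
n(P) = (-1 + P)/(-6 + P) (n(P) = (P - 1)/(P + 2*(-3)) = (-1 + P)/(P - 6) = (-1 + P)/(-6 + P))
O(y, Y) = -(-137 + Y)*(7/2 + y)/2 (O(y, Y) = -(y + (-1 + 8)/(-6 + 8))*(Y - 137)/2 = -(y + 7/2)*(-137 + Y)/2 = -(7/2 + y)*(-137 + Y)/2 = -(-137 + Y)*(7/2 + y)/2)
V - O(-393, -467) = 8153 - (959/4 - 7/4*(-467) + (137/2)*(-393) - ½*(-467)*(-393)) = 8153 - (959/4 + 3269/4 - 53841/2 - 183531/2) = 8153 - 1*(-117629) = 8153 + 117629 = 125782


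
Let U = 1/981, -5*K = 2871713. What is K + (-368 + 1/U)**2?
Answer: -992868/5 ≈ -1.9857e+5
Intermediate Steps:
K = -2871713/5 (K = -1/5*2871713 = -2871713/5 ≈ -5.7434e+5)
U = 1/981 ≈ 0.0010194
K + (-368 + 1/U)**2 = -2871713/5 + (-368 + 1/(1/981))**2 = -2871713/5 + (-368 + 981)**2 = -2871713/5 + 613**2 = -2871713/5 + 375769 = -992868/5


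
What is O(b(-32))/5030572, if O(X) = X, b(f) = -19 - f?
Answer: 13/5030572 ≈ 2.5842e-6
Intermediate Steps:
O(b(-32))/5030572 = (-19 - 1*(-32))/5030572 = (-19 + 32)*(1/5030572) = 13*(1/5030572) = 13/5030572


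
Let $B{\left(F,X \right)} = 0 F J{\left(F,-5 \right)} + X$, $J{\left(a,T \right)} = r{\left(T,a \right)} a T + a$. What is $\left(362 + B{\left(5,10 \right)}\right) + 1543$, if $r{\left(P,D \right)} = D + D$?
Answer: $1915$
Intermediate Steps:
$r{\left(P,D \right)} = 2 D$
$J{\left(a,T \right)} = a + 2 T a^{2}$ ($J{\left(a,T \right)} = 2 a a T + a = 2 a^{2} T + a = 2 T a^{2} + a = a + 2 T a^{2}$)
$B{\left(F,X \right)} = X$ ($B{\left(F,X \right)} = 0 F F \left(1 + 2 \left(-5\right) F\right) + X = 0 F F \left(1 - 10 F\right) + X = 0 F^{2} \left(1 - 10 F\right) + X = 0 + X = X$)
$\left(362 + B{\left(5,10 \right)}\right) + 1543 = \left(362 + 10\right) + 1543 = 372 + 1543 = 1915$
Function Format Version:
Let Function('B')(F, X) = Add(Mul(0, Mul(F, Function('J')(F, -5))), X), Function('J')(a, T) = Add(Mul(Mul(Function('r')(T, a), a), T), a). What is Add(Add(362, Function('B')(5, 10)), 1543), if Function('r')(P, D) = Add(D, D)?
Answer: 1915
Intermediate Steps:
Function('r')(P, D) = Mul(2, D)
Function('J')(a, T) = Add(a, Mul(2, T, Pow(a, 2))) (Function('J')(a, T) = Add(Mul(Mul(Mul(2, a), a), T), a) = Add(Mul(Mul(2, Pow(a, 2)), T), a) = Add(Mul(2, T, Pow(a, 2)), a) = Add(a, Mul(2, T, Pow(a, 2))))
Function('B')(F, X) = X (Function('B')(F, X) = Add(Mul(0, Mul(F, Mul(F, Add(1, Mul(2, -5, F))))), X) = Add(Mul(0, Mul(F, Mul(F, Add(1, Mul(-10, F))))), X) = Add(Mul(0, Mul(Pow(F, 2), Add(1, Mul(-10, F)))), X) = Add(0, X) = X)
Add(Add(362, Function('B')(5, 10)), 1543) = Add(Add(362, 10), 1543) = Add(372, 1543) = 1915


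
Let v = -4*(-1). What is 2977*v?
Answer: 11908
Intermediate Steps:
v = 4
2977*v = 2977*4 = 11908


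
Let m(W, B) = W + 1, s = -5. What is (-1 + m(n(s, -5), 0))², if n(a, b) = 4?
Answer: 16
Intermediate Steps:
m(W, B) = 1 + W
(-1 + m(n(s, -5), 0))² = (-1 + (1 + 4))² = (-1 + 5)² = 4² = 16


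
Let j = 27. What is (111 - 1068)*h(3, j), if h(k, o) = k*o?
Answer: -77517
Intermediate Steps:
(111 - 1068)*h(3, j) = (111 - 1068)*(3*27) = -957*81 = -77517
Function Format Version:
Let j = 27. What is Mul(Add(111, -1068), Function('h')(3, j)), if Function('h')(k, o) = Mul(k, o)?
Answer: -77517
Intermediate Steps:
Mul(Add(111, -1068), Function('h')(3, j)) = Mul(Add(111, -1068), Mul(3, 27)) = Mul(-957, 81) = -77517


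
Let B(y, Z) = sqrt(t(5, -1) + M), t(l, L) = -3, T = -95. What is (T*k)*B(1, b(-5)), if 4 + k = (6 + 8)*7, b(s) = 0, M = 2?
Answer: -8930*I ≈ -8930.0*I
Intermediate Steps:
B(y, Z) = I (B(y, Z) = sqrt(-3 + 2) = sqrt(-1) = I)
k = 94 (k = -4 + (6 + 8)*7 = -4 + 14*7 = -4 + 98 = 94)
(T*k)*B(1, b(-5)) = (-95*94)*I = -8930*I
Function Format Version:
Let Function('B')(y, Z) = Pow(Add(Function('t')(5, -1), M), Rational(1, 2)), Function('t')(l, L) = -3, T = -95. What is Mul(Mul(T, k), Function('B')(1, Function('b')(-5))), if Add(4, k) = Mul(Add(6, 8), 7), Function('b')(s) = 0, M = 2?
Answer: Mul(-8930, I) ≈ Mul(-8930.0, I)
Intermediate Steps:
Function('B')(y, Z) = I (Function('B')(y, Z) = Pow(Add(-3, 2), Rational(1, 2)) = Pow(-1, Rational(1, 2)) = I)
k = 94 (k = Add(-4, Mul(Add(6, 8), 7)) = Add(-4, Mul(14, 7)) = Add(-4, 98) = 94)
Mul(Mul(T, k), Function('B')(1, Function('b')(-5))) = Mul(Mul(-95, 94), I) = Mul(-8930, I)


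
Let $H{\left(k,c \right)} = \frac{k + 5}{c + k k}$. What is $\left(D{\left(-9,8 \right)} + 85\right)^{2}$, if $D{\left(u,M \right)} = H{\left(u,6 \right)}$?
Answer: $\frac{54626881}{7569} \approx 7217.2$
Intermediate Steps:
$H{\left(k,c \right)} = \frac{5 + k}{c + k^{2}}$
$D{\left(u,M \right)} = \frac{5 + u}{6 + u^{2}}$
$\left(D{\left(-9,8 \right)} + 85\right)^{2} = \left(\frac{5 - 9}{6 + \left(-9\right)^{2}} + 85\right)^{2} = \left(\frac{1}{6 + 81} \left(-4\right) + 85\right)^{2} = \left(\frac{1}{87} \left(-4\right) + 85\right)^{2} = \left(- \frac{4}{87} + 85\right)^{2} = \left(\frac{7391}{87}\right)^{2} = \frac{54626881}{7569}$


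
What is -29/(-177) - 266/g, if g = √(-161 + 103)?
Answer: 29/177 + 133*I*√58/29 ≈ 0.16384 + 34.927*I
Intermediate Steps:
g = I*√58 (g = √(-58) = I*√58 ≈ 7.6158*I)
-29/(-177) - 266/g = -29/(-177) - 266*(-I*√58/58) = -29*(-1/177) - (-133)*I*√58/29 = 29/177 + 133*I*√58/29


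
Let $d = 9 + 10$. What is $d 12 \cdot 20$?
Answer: $4560$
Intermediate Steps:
$d = 19$
$d 12 \cdot 20 = 19 \cdot 12 \cdot 20 = 228 \cdot 20 = 4560$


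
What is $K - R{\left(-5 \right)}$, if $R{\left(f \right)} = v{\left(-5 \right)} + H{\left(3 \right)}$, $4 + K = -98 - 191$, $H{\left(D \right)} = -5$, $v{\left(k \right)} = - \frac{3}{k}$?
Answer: $- \frac{1443}{5} \approx -288.6$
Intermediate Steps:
$K = -293$ ($K = -4 - 289 = -293$)
$R{\left(f \right)} = - \frac{22}{5}$ ($R{\left(f \right)} = - \frac{3}{-5} - 5 = \left(-3\right) \left(- \frac{1}{5}\right) - 5 = \frac{3}{5} - 5 = - \frac{22}{5}$)
$K - R{\left(-5 \right)} = -293 - - \frac{22}{5} = -293 + \frac{22}{5} = - \frac{1443}{5}$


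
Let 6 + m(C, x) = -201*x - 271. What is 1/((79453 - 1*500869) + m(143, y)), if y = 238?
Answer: -1/469531 ≈ -2.1298e-6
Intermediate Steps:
m(C, x) = -277 - 201*x (m(C, x) = -6 + (-201*x - 271) = -6 + (-271 - 201*x) = -277 - 201*x)
1/((79453 - 1*500869) + m(143, y)) = 1/((79453 - 1*500869) + (-277 - 201*238)) = 1/((79453 - 500869) + (-277 - 47838)) = 1/(-421416 - 48115) = 1/(-469531) = -1/469531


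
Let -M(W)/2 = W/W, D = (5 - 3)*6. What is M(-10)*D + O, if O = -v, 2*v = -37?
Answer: -11/2 ≈ -5.5000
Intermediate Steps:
v = -37/2 (v = (½)*(-37) = -37/2 ≈ -18.500)
O = 37/2 (O = -1*(-37/2) = 37/2 ≈ 18.500)
D = 12 (D = 2*6 = 12)
M(W) = -2 (M(W) = -2*W/W = -2*1 = -2)
M(-10)*D + O = -2*12 + 37/2 = -24 + 37/2 = -11/2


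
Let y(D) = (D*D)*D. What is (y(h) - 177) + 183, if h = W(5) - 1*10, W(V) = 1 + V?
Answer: -58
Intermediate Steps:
h = -4 (h = (1 + 5) - 1*10 = 6 - 10 = -4)
y(D) = D³ (y(D) = D²*D = D³)
(y(h) - 177) + 183 = ((-4)³ - 177) + 183 = (-64 - 177) + 183 = -241 + 183 = -58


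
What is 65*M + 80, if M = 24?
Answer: 1640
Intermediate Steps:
65*M + 80 = 65*24 + 80 = 1560 + 80 = 1640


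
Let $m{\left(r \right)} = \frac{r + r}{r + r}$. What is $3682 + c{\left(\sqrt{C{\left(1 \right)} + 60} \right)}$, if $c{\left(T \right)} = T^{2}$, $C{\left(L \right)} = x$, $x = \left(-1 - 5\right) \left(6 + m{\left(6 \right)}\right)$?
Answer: $3700$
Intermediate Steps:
$m{\left(r \right)} = 1$ ($m{\left(r \right)} = \frac{2 r}{2 r} = 2 r \frac{1}{2 r} = 1$)
$x = -42$ ($x = \left(-1 - 5\right) \left(6 + 1\right) = \left(-6\right) 7 = -42$)
$C{\left(L \right)} = -42$
$3682 + c{\left(\sqrt{C{\left(1 \right)} + 60} \right)} = 3682 + \left(\sqrt{-42 + 60}\right)^{2} = 3682 + \left(\sqrt{18}\right)^{2} = 3682 + \left(3 \sqrt{2}\right)^{2} = 3682 + 18 = 3700$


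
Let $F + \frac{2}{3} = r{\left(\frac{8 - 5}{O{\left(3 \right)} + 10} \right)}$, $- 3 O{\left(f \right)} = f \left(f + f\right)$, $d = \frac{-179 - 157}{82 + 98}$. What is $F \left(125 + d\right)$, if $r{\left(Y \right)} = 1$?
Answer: $\frac{1847}{45} \approx 41.044$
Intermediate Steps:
$d = - \frac{28}{15}$ ($d = - \frac{336}{180} = \left(-336\right) \frac{1}{180} = - \frac{28}{15} \approx -1.8667$)
$O{\left(f \right)} = - \frac{2 f^{2}}{3}$ ($O{\left(f \right)} = - \frac{f \left(f + f\right)}{3} = - \frac{f 2 f}{3} = - \frac{2 f^{2}}{3}$)
$F = \frac{1}{3}$ ($F = - \frac{2}{3} + 1 = \frac{1}{3} \approx 0.33333$)
$F \left(125 + d\right) = \frac{125 - \frac{28}{15}}{3} = \frac{1}{3} \cdot \frac{1847}{15} = \frac{1847}{45}$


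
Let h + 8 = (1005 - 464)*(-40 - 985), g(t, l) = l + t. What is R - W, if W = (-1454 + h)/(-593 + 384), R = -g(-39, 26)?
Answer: -553270/209 ≈ -2647.2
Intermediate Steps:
h = -554533 (h = -8 + (1005 - 464)*(-40 - 985) = -8 + 541*(-1025) = -8 - 554525 = -554533)
R = 13 (R = -(26 - 39) = -1*(-13) = 13)
W = 555987/209 (W = (-1454 - 554533)/(-593 + 384) = -555987/(-209) = -555987*(-1/209) = 555987/209 ≈ 2660.2)
R - W = 13 - 1*555987/209 = 13 - 555987/209 = -553270/209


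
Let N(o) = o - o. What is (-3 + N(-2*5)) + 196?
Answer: 193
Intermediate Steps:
N(o) = 0
(-3 + N(-2*5)) + 196 = (-3 + 0) + 196 = -3 + 196 = 193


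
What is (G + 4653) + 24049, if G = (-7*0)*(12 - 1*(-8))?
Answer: 28702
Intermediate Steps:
G = 0 (G = 0*(12 + 8) = 0*20 = 0)
(G + 4653) + 24049 = (0 + 4653) + 24049 = 4653 + 24049 = 28702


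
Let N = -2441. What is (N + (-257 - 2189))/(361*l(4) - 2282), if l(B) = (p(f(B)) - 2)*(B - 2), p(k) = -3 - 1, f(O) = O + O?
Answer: 4887/6614 ≈ 0.73889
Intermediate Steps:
f(O) = 2*O
p(k) = -4
l(B) = 12 - 6*B (l(B) = (-4 - 2)*(B - 2) = -6*(-2 + B) = 12 - 6*B)
(N + (-257 - 2189))/(361*l(4) - 2282) = (-2441 + (-257 - 2189))/(361*(12 - 6*4) - 2282) = (-2441 - 2446)/(361*(12 - 24) - 2282) = -4887/(361*(-12) - 2282) = -4887/(-4332 - 2282) = -4887/(-6614) = -4887*(-1/6614) = 4887/6614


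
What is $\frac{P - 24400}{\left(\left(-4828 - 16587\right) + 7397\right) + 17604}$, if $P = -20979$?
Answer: $- \frac{45379}{3586} \approx -12.654$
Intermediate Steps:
$\frac{P - 24400}{\left(\left(-4828 - 16587\right) + 7397\right) + 17604} = \frac{-20979 - 24400}{\left(\left(-4828 - 16587\right) + 7397\right) + 17604} = - \frac{45379}{\left(-21415 + 7397\right) + 17604} = - \frac{45379}{-14018 + 17604} = - \frac{45379}{3586}$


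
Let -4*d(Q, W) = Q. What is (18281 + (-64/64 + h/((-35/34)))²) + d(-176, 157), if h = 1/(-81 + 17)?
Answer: 22988096609/1254400 ≈ 18326.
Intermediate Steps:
h = -1/64 (h = 1/(-64) = -1/64 ≈ -0.015625)
d(Q, W) = -Q/4
(18281 + (-64/64 + h/((-35/34)))²) + d(-176, 157) = (18281 + (-64/64 - 1/(64*((-35/34))))²) - ¼*(-176) = (18281 + (-64*1/64 - 1/(64*((-35*1/34))))²) + 44 = (18281 + (-1 - 1/(64*(-35/34)))²) + 44 = (18281 + (-1 - 1/64*(-34/35))²) + 44 = (18281 + (-1 + 17/1120)²) + 44 = (18281 + (-1103/1120)²) + 44 = (18281 + 1216609/1254400) + 44 = 22932903009/1254400 + 44 = 22988096609/1254400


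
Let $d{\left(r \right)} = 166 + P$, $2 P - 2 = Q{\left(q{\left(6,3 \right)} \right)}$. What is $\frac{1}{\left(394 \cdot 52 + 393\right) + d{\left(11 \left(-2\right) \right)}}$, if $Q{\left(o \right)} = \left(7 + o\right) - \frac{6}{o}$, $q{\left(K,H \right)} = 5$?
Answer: $\frac{5}{105267} \approx 4.7498 \cdot 10^{-5}$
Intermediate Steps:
$Q{\left(o \right)} = 7 + o - \frac{6}{o}$
$P = \frac{32}{5}$ ($P = 1 + \frac{7 + 5 - \frac{6}{5}}{2} = 1 + \frac{1}{2} \cdot \frac{54}{5} = 1 + \frac{27}{5} = \frac{32}{5} \approx 6.4$)
$d{\left(r \right)} = \frac{862}{5}$ ($d{\left(r \right)} = 166 + \frac{32}{5} = \frac{862}{5}$)
$\frac{1}{\left(394 \cdot 52 + 393\right) + d{\left(11 \left(-2\right) \right)}} = \frac{1}{\left(394 \cdot 52 + 393\right) + \frac{862}{5}} = \frac{1}{\left(20488 + 393\right) + \frac{862}{5}} = \frac{1}{20881 + \frac{862}{5}} = \frac{1}{\frac{105267}{5}} = \frac{5}{105267}$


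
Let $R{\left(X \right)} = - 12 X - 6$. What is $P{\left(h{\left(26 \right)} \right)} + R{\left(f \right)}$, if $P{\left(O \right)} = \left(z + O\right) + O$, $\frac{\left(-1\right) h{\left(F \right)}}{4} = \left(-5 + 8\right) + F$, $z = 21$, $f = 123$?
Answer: $-1693$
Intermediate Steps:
$h{\left(F \right)} = -12 - 4 F$ ($h{\left(F \right)} = - 4 \left(\left(-5 + 8\right) + F\right) = - 4 \left(3 + F\right) = -12 - 4 F$)
$P{\left(O \right)} = 21 + 2 O$ ($P{\left(O \right)} = \left(21 + O\right) + O = 21 + 2 O$)
$R{\left(X \right)} = -6 - 12 X$
$P{\left(h{\left(26 \right)} \right)} + R{\left(f \right)} = \left(21 + 2 \left(-12 - 104\right)\right) - 1482 = \left(21 + 2 \left(-116\right)\right) - 1482 = \left(21 - 232\right) - 1482 = -211 - 1482 = -1693$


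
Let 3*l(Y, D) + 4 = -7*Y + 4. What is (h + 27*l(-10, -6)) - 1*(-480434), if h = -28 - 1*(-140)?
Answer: 481176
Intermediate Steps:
l(Y, D) = -7*Y/3 (l(Y, D) = -4/3 + (-7*Y + 4)/3 = -4/3 + (4 - 7*Y)/3 = -4/3 + (4/3 - 7*Y/3) = -7*Y/3)
h = 112 (h = -28 + 140 = 112)
(h + 27*l(-10, -6)) - 1*(-480434) = (112 + 27*(-7/3*(-10))) - 1*(-480434) = (112 + 27*(70/3)) + 480434 = (112 + 630) + 480434 = 742 + 480434 = 481176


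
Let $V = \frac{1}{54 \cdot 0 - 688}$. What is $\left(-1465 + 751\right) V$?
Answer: $\frac{357}{344} \approx 1.0378$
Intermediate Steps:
$V = - \frac{1}{688}$ ($V = \frac{1}{0 - 688} = \frac{1}{-688} = - \frac{1}{688} \approx -0.0014535$)
$\left(-1465 + 751\right) V = \left(-1465 + 751\right) \left(- \frac{1}{688}\right) = \left(-714\right) \left(- \frac{1}{688}\right) = \frac{357}{344}$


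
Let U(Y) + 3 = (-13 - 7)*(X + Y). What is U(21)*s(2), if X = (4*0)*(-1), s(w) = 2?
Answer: -846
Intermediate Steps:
X = 0 (X = 0*(-1) = 0)
U(Y) = -3 - 20*Y (U(Y) = -3 + (-13 - 7)*(0 + Y) = -3 - 20*Y)
U(21)*s(2) = (-3 - 20*21)*2 = (-3 - 420)*2 = -423*2 = -846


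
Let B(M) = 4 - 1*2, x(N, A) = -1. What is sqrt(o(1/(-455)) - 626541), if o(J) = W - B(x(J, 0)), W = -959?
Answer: I*sqrt(627502) ≈ 792.15*I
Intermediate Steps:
B(M) = 2 (B(M) = 4 - 2 = 2)
o(J) = -961 (o(J) = -959 - 1*2 = -959 - 2 = -961)
sqrt(o(1/(-455)) - 626541) = sqrt(-961 - 626541) = sqrt(-627502) = I*sqrt(627502)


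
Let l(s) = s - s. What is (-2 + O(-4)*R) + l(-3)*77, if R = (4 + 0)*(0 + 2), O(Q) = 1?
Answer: 6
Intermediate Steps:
R = 8 (R = 4*2 = 8)
l(s) = 0
(-2 + O(-4)*R) + l(-3)*77 = (-2 + 1*8) + 0*77 = (-2 + 8) + 0 = 6 + 0 = 6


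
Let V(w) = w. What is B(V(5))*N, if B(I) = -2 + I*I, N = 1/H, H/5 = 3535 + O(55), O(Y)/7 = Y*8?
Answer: 23/33075 ≈ 0.00069539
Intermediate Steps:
O(Y) = 56*Y (O(Y) = 7*(Y*8) = 7*(8*Y) = 56*Y)
H = 33075 (H = 5*(3535 + 56*55) = 5*(3535 + 3080) = 5*6615 = 33075)
N = 1/33075 ≈ 3.0234e-5
B(I) = -2 + I²
B(V(5))*N = (-2 + 5²)*(1/33075) = (-2 + 25)*(1/33075) = 23*(1/33075) = 23/33075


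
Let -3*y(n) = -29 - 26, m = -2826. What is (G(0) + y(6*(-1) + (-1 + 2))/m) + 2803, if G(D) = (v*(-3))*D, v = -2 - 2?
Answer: 23763779/8478 ≈ 2803.0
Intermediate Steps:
v = -4
y(n) = 55/3 (y(n) = -(-29 - 26)/3 = -⅓*(-55) = 55/3)
G(D) = 12*D (G(D) = (-4*(-3))*D = 12*D)
(G(0) + y(6*(-1) + (-1 + 2))/m) + 2803 = (12*0 + (55/3)/(-2826)) + 2803 = (0 + (55/3)*(-1/2826)) + 2803 = (0 - 55/8478) + 2803 = -55/8478 + 2803 = 23763779/8478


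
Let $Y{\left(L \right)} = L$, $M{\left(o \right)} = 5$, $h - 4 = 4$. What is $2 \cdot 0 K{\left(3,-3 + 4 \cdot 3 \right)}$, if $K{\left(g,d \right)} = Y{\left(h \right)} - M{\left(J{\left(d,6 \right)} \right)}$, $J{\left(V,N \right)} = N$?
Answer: $0$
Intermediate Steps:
$h = 8$ ($h = 4 + 4 = 8$)
$K{\left(g,d \right)} = 3$ ($K{\left(g,d \right)} = 8 - 5 = 3$)
$2 \cdot 0 K{\left(3,-3 + 4 \cdot 3 \right)} = 2 \cdot 0 \cdot 3 = 0 \cdot 3 = 0$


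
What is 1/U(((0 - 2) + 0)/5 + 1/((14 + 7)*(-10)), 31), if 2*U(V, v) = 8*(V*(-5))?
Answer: 21/170 ≈ 0.12353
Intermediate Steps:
U(V, v) = -20*V (U(V, v) = (8*(V*(-5)))/2 = (8*(-5*V))/2 = (-40*V)/2 = -20*V)
1/U(((0 - 2) + 0)/5 + 1/((14 + 7)*(-10)), 31) = 1/(-20*(((0 - 2) + 0)/5 + 1/((14 + 7)*(-10)))) = 1/(-20*((-2 + 0)*(1/5) - 1/10/21)) = 1/(-20*(-2*1/5 + (1/21)*(-1/10))) = 1/(-20*(-2/5 - 1/210)) = 1/(-20*(-17/42)) = 1/(170/21) = 21/170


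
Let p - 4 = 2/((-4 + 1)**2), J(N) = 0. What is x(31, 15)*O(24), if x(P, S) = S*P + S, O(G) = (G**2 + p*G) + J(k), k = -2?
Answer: 325120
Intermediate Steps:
p = 38/9 (p = 4 + 2/((-4 + 1)**2) = 4 + 2/((-3)**2) = 4 + 2/9 = 38/9 ≈ 4.2222)
O(G) = G**2 + 38*G/9 (O(G) = (G**2 + 38*G/9) + 0 = G**2 + 38*G/9)
x(P, S) = S + P*S (x(P, S) = P*S + S = S + P*S)
x(31, 15)*O(24) = (15*(1 + 31))*((1/9)*24*(38 + 9*24)) = (15*32)*((1/9)*24*(38 + 216)) = 480*((1/9)*24*254) = 480*(2032/3) = 325120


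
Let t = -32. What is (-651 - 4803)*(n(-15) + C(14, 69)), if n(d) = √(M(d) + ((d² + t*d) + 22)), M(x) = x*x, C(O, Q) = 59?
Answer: -321786 - 10908*√238 ≈ -4.9007e+5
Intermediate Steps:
M(x) = x²
n(d) = √(22 - 32*d + 2*d²) (n(d) = √(d² + ((d² - 32*d) + 22)) = √(d² + (22 + d² - 32*d)) = √(22 - 32*d + 2*d²))
(-651 - 4803)*(n(-15) + C(14, 69)) = (-651 - 4803)*(√(22 - 32*(-15) + 2*(-15)²) + 59) = -5454*(√(22 + 480 + 2*225) + 59) = -5454*(√(22 + 480 + 450) + 59) = -5454*(√952 + 59) = -5454*(2*√238 + 59) = -5454*(59 + 2*√238) = -321786 - 10908*√238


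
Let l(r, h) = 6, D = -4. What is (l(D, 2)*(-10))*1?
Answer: -60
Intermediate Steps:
(l(D, 2)*(-10))*1 = (6*(-10))*1 = -60*1 = -60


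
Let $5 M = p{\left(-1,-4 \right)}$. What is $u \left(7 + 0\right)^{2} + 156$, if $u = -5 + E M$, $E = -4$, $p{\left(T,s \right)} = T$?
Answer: $- \frac{249}{5} \approx -49.8$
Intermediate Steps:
$M = - \frac{1}{5}$ ($M = \frac{1}{5} \left(-1\right) = - \frac{1}{5} \approx -0.2$)
$u = - \frac{21}{5}$ ($u = -5 - - \frac{4}{5} = -5 + \frac{4}{5} = - \frac{21}{5} \approx -4.2$)
$u \left(7 + 0\right)^{2} + 156 = - \frac{21 \left(7 + 0\right)^{2}}{5} + 156 = - \frac{21 \cdot 7^{2}}{5} + 156 = \left(- \frac{21}{5}\right) 49 + 156 = - \frac{1029}{5} + 156 = - \frac{249}{5}$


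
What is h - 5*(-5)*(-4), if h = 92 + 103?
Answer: 95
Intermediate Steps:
h = 195
h - 5*(-5)*(-4) = 195 - 5*(-5)*(-4) = 195 + 25*(-4) = 195 - 100 = 95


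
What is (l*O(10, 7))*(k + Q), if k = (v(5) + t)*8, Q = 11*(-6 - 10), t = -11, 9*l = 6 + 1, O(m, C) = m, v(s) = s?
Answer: -15680/9 ≈ -1742.2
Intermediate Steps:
l = 7/9 (l = (6 + 1)/9 = (⅑)*7 = 7/9 ≈ 0.77778)
Q = -176 (Q = 11*(-16) = -176)
k = -48 (k = (5 - 11)*8 = -6*8 = -48)
(l*O(10, 7))*(k + Q) = ((7/9)*10)*(-48 - 176) = (70/9)*(-224) = -15680/9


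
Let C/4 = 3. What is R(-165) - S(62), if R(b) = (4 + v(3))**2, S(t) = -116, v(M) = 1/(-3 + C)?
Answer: 10765/81 ≈ 132.90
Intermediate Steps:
C = 12 (C = 4*3 = 12)
v(M) = 1/9 (v(M) = 1/(-3 + 12) = 1/9)
R(b) = 1369/81 (R(b) = (4 + 1/9)**2 = (37/9)**2 = 1369/81)
R(-165) - S(62) = 1369/81 - 1*(-116) = 1369/81 + 116 = 10765/81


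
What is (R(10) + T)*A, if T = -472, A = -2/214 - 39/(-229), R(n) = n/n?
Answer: -1857624/24503 ≈ -75.812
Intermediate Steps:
R(n) = 1
A = 3944/24503 (A = -2*1/214 - 39*(-1/229) = -1/107 + 39/229 = 3944/24503 ≈ 0.16096)
(R(10) + T)*A = (1 - 472)*(3944/24503) = -471*3944/24503 = -1857624/24503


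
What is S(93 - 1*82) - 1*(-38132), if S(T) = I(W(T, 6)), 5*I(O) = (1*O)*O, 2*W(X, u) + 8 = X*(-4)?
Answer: 191336/5 ≈ 38267.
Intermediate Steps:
W(X, u) = -4 - 2*X (W(X, u) = -4 + (X*(-4))/2 = -4 + (-4*X)/2 = -4 - 2*X)
I(O) = O²/5 (I(O) = ((1*O)*O)/5 = (O*O)/5 = O²/5)
S(T) = (-4 - 2*T)²/5
S(93 - 1*82) - 1*(-38132) = 4*(2 + (93 - 1*82))²/5 - 1*(-38132) = 4*(2 + (93 - 82))²/5 + 38132 = 4*(2 + 11)²/5 + 38132 = (⅘)*13² + 38132 = (⅘)*169 + 38132 = 676/5 + 38132 = 191336/5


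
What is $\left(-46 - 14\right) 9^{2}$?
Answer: $-4860$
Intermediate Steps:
$\left(-46 - 14\right) 9^{2} = \left(-60\right) 81 = -4860$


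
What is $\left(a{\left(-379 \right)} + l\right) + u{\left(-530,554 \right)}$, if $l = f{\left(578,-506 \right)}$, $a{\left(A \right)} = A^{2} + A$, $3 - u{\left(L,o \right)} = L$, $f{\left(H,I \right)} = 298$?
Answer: $144093$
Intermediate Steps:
$u{\left(L,o \right)} = 3 - L$
$a{\left(A \right)} = A + A^{2}$
$l = 298$
$\left(a{\left(-379 \right)} + l\right) + u{\left(-530,554 \right)} = \left(- 379 \left(1 - 379\right) + 298\right) + \left(3 - -530\right) = \left(\left(-379\right) \left(-378\right) + 298\right) + \left(3 + 530\right) = \left(143262 + 298\right) + 533 = 143560 + 533 = 144093$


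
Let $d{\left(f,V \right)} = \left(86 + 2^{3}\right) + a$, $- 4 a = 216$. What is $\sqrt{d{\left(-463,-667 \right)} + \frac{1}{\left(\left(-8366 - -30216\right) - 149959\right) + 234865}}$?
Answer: $\frac{\sqrt{113968462049}}{53378} \approx 6.3246$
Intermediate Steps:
$a = -54$ ($a = \left(- \frac{1}{4}\right) 216 = -54$)
$d{\left(f,V \right)} = 40$ ($d{\left(f,V \right)} = \left(86 + 2^{3}\right) - 54 = \left(86 + 8\right) - 54 = 94 - 54 = 40$)
$\sqrt{d{\left(-463,-667 \right)} + \frac{1}{\left(\left(-8366 - -30216\right) - 149959\right) + 234865}} = \sqrt{40 + \frac{1}{\left(\left(-8366 - -30216\right) - 149959\right) + 234865}} = \sqrt{40 + \frac{1}{\left(\left(-8366 + 30216\right) - 149959\right) + 234865}} = \sqrt{40 + \frac{1}{\left(21850 - 149959\right) + 234865}} = \sqrt{40 + \frac{1}{-128109 + 234865}} = \sqrt{40 + \frac{1}{106756}} = \sqrt{\frac{4270241}{106756}} = \frac{\sqrt{113968462049}}{53378}$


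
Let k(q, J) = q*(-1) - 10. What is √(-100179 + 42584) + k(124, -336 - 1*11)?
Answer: -134 + I*√57595 ≈ -134.0 + 239.99*I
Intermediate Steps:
k(q, J) = -10 - q (k(q, J) = -q - 10 = -10 - q)
√(-100179 + 42584) + k(124, -336 - 1*11) = √(-100179 + 42584) + (-10 - 1*124) = √(-57595) + (-10 - 124) = I*√57595 - 134 = -134 + I*√57595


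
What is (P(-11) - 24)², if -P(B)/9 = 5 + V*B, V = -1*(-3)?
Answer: 51984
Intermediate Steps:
V = 3
P(B) = -45 - 27*B (P(B) = -9*(5 + 3*B) = -45 - 27*B)
(P(-11) - 24)² = ((-45 - 27*(-11)) - 24)² = ((-45 + 297) - 24)² = (252 - 24)² = 228² = 51984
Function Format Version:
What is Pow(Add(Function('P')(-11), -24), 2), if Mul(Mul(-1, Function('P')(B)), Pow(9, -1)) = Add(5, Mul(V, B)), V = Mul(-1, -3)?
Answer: 51984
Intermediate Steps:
V = 3
Function('P')(B) = Add(-45, Mul(-27, B)) (Function('P')(B) = Mul(-9, Add(5, Mul(3, B))) = Add(-45, Mul(-27, B)))
Pow(Add(Function('P')(-11), -24), 2) = Pow(Add(Add(-45, Mul(-27, -11)), -24), 2) = Pow(Add(Add(-45, 297), -24), 2) = Pow(Add(252, -24), 2) = Pow(228, 2) = 51984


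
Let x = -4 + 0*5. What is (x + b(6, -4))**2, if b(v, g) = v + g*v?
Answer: 484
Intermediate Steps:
x = -4 (x = -4 + 0 = -4)
(x + b(6, -4))**2 = (-4 + 6*(1 - 4))**2 = (-4 + 6*(-3))**2 = (-4 - 18)**2 = (-22)**2 = 484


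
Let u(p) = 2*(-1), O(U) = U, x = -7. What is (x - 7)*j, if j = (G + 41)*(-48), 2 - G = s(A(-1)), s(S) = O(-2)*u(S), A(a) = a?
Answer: 26208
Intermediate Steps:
u(p) = -2
s(S) = 4 (s(S) = -2*(-2) = 4)
G = -2 (G = 2 - 1*4 = 2 - 4 = -2)
j = -1872 (j = (-2 + 41)*(-48) = 39*(-48) = -1872)
(x - 7)*j = (-7 - 7)*(-1872) = -14*(-1872) = 26208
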